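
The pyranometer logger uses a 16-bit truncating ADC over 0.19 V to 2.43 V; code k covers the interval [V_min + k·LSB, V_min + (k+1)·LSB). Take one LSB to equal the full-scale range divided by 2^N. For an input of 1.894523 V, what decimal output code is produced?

49869

The full-scale span is 2.43 − (0.19) = 2.24 V. LSB = 2.24 V / 2^16 ≈ 34.18 µV.
code = ⌊(V_in − V_min)/LSB⌋ = ⌊(V_in − V_min) × 2^16 / range⌋
     = ⌊(1.894523 − (0.19)) × 65536 / 2.24⌋ = ⌊1.704523 × 65536/2.24⌋
     = ⌊49869.473⌋ = 49869.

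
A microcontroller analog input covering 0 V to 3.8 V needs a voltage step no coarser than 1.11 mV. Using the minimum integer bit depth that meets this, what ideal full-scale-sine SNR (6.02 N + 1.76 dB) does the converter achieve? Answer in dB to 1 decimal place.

74.0 dB

V_FS = 3.8 V.
3.8 V / 1.11 mV = 3423. Since 2^11 = 2048 and 2^12 = 4096, N = 12.
Ideal SNR at N = 12: 6.02·12 + 1.76 = 74.0 dB.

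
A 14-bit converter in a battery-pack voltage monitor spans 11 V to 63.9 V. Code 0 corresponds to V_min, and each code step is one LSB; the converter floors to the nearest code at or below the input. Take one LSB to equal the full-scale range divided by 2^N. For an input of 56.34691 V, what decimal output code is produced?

14044

The full-scale span is 63.9 − (11) = 52.9 V. LSB = 52.9 V / 2^14 ≈ 3.229 mV.
V_in − V_min = 56.34691 − (11) = 45.34691 V.
Divide by LSB: 45.34691 × 16384/52.9 = 14044.6838.
Truncating gives code 14044.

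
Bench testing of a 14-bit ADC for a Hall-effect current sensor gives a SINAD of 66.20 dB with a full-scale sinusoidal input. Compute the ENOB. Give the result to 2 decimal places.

ENOB = (66.20 − 1.76)/6.02 = 10.7043 bits.

10.70 bits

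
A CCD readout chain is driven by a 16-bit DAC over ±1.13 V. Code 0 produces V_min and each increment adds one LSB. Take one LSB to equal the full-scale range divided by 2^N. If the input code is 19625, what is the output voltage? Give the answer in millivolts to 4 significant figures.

-453.2 mV

Range = 1.13 − (-1.13) = 2.26 V. LSB = 2.26 V / 2^16.
Output = V_min + (19625/65536) × range = -1.13 + 0.299454 × 2.26 V
      = -1.13 V + 0.676765 V = -0.453235 V.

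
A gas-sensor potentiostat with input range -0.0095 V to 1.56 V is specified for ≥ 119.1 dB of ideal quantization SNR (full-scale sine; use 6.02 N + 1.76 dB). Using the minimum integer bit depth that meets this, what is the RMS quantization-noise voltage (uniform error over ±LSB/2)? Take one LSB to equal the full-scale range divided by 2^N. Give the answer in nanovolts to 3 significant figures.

Range = 1.56 − (-0.0095) = 1.5695 V.
Required N = ⌈(119.1 − 1.76)/6.02⌉ = ⌈19.492⌉ = 20.
LSB = 1.5695 V ÷ 2^20 = 1.5695/1048576 V = 1.4968 µV.
RMS noise = LSB/√12 = 432 nV.

432 nV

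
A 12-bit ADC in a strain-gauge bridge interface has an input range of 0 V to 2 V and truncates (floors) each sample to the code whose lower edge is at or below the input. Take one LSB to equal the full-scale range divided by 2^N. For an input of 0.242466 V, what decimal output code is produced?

496

Span = 2 V. LSB = 2 V / 2^12 ≈ 488.3 µV.
code = ⌊(V_in − V_min)/LSB⌋ = ⌊(V_in − V_min) × 2^12 / range⌋
     = ⌊(0.242466 − (0)) × 4096 / 2⌋ = ⌊0.242466 × 4096/2⌋
     = ⌊496.570⌋ = 496.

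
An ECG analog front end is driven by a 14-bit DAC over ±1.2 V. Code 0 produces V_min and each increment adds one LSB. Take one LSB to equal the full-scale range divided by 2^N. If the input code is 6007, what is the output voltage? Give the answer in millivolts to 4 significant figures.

Range = 1.2 − (-1.2) = 2.4 V. LSB = 2.4 V / 2^14.
Output = V_min + (6007/16384) × range = -1.2 + 0.366638 × 2.4 V
      = -1.2 V + 0.879932 V = -0.320068 V.

-320.1 mV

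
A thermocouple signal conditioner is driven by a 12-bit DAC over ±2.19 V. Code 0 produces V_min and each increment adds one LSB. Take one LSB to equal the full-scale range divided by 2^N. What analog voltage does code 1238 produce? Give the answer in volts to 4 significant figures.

Range = 2.19 − (-2.19) = 4.38 V. LSB = 4.38 V / 2^12.
Output = V_min + (1238/4096) × range = -2.19 + 0.302246 × 4.38 V
      = -2.19 V + 1.32384 V = -0.866162 V.

-0.8662 V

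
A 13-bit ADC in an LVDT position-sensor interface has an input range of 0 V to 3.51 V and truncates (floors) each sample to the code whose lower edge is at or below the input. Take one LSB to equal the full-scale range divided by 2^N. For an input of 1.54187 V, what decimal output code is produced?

3598

Range is 3.51 V. LSB = 3.51 V / 2^13 ≈ 428.5 µV.
V_in − V_min = 1.54187 − (0) = 1.54187 V.
Divide by LSB: 1.54187 × 8192/3.51 = 3598.5752.
Truncating gives code 3598.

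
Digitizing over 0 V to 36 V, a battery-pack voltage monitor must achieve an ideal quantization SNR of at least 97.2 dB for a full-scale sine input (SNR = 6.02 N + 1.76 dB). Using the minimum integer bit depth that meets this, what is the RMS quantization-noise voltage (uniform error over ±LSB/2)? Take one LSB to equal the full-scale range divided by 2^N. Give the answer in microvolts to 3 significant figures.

159 µV

Range is 36 V.
Solving 6.02 N ≥ 97.2 − 1.76: N ≥ 15.854. Round up → N = 16.
One LSB is 36 V / 65536 = 0.54932 mV.
RMS noise = LSB/√12 = 159 µV.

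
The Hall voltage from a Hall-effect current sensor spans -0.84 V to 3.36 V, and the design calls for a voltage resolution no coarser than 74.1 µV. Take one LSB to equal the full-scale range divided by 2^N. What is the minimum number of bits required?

The full-scale span is 3.36 − (-0.84) = 4.2 V.
4.2 V / 74.1 µV = 56680. Since 2^15 = 32768 and 2^16 = 65536, N = 16.

16 bits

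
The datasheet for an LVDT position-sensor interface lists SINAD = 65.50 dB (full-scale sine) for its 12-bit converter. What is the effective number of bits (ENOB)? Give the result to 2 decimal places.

(65.50 − 1.76) / 6.02 = 63.74/6.02 = 10.5880 effective bits.

10.59 bits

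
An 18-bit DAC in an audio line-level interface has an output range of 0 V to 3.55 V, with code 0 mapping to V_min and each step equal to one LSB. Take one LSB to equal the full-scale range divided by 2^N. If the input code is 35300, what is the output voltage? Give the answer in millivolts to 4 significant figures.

478.0 mV

V_FS = 3.55 V. LSB = 3.55 V / 2^18.
V_out = 0 + 35300 × (3.55/262144) V
      = 0 + 0.478039 = 0.478039 V.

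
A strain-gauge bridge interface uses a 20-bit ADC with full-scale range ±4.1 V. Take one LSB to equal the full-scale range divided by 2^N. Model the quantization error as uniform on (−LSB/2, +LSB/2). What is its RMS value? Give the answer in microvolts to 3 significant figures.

The full-scale span is 4.1 − (-4.1) = 8.2 V.
LSB = 8.2 V / 2^20 = 7.8201 µV.
V_rms = LSB/√12 = 7.8201 µV / √12 = 2.26 µV.

2.26 µV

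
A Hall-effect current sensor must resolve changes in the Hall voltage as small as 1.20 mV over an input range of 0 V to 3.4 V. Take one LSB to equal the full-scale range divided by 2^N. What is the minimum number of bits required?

12 bits

Full-scale range = 3.4 V.
Levels needed ≥ 3.4/1.20 mV = 2833. 2^12 = 4096 suffices, so N_min = 12.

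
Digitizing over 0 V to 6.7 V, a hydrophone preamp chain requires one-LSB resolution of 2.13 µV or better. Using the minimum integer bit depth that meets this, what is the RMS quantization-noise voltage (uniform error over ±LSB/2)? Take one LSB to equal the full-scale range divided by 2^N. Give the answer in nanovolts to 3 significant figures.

461 nV

Full-scale range = 6.7 V.
Levels needed ≥ 6.7/2.13 µV = 3.146e6. 2^22 = 4194304 suffices, so N_min = 22.
LSB = 6.7 V ÷ 2^22 = 6.7/4194304 V = 1.5974 µV.
σ_q = LSB/√12 = 1.5974 µV/3.4641 = 461 nV.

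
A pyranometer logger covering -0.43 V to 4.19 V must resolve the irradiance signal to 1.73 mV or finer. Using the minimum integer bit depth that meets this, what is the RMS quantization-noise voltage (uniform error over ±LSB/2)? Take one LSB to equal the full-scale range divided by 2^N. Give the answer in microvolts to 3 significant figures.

326 µV

Full-scale range = 4.19 V − (-0.43 V) = 4.62 V.
Need 2^N ≥ 4.62 V / 1.73 mV = 2671 → N_min = 12.
LSB = 4.62 V ÷ 2^12 = 4.62/4096 V = 1.1279 mV.
V_rms = LSB/√12 = 326 µV.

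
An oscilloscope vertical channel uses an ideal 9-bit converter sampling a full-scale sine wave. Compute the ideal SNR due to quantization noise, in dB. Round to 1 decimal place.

55.9 dB

Ideal quantization SNR: 6.02 × 9 + 1.76 dB = 55.9 dB.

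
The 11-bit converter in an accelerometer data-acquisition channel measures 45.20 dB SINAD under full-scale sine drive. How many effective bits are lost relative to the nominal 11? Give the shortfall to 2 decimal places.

ENOB = (SINAD − 1.76)/6.02 = (45.20 − 1.76)/6.02 = 7.2159 bits.
11 − 7.2159 = 3.78 bits below nominal.

3.78 bits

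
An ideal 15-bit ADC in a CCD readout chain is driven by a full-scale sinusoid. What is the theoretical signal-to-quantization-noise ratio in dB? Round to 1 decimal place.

92.1 dB

For an ideal N-bit converter with full-scale sine input, SNR = 6.02 N + 1.76 dB. SNR = 6.02 × 15 + 1.76 = 90.30 + 1.76 = 92.06 dB.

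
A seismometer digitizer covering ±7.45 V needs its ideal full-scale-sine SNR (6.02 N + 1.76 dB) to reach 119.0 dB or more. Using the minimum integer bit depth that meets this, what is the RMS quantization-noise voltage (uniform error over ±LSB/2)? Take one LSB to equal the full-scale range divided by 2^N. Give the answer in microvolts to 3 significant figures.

Span: 7.45 V − (-7.45 V) = 14.9 V.
Solving 6.02 N ≥ 119.0 − 1.76: N ≥ 19.475. Round up → N = 20.
Step size = 14.9/1048576 V = 14.210 µV.
σ_q = LSB/√12 = 14.210 µV/3.4641 = 4.10 µV.

4.10 µV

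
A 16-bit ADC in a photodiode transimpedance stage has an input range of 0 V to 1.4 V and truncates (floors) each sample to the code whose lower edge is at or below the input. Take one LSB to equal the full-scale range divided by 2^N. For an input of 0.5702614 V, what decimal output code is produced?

Range is 1.4 V. LSB = 1.4 V / 2^16 ≈ 21.36 µV.
(V_in − V_min) × 2^16/range = (0.5702614 − (0)) × 65536/1.4 = 26694.751.
Floor → code = 26694.

26694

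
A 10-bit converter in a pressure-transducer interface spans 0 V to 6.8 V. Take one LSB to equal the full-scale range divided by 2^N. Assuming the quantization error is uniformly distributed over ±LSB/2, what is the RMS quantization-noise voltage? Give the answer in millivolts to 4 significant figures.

1.917 mV

Full-scale range = 6.8 V.
LSB = 6.8 V ÷ 2^10 = 6.8/1024 V = 6.64063 mV.
For a uniform distribution on [−LSB/2, +LSB/2], V_rms = LSB/√12 = 6.64063 mV/3.4641 = 1.917 mV.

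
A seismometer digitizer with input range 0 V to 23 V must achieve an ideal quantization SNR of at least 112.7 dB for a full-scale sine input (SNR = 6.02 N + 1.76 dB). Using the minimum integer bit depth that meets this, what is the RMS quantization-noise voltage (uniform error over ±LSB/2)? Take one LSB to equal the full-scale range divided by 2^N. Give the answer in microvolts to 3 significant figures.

Range is 23 V.
Solving 6.02 N ≥ 112.7 − 1.76: N ≥ 18.429. Round up → N = 19.
One LSB is 23 V / 524288 = 43.869 µV.
V_rms = LSB/√12 = 12.7 µV.

12.7 µV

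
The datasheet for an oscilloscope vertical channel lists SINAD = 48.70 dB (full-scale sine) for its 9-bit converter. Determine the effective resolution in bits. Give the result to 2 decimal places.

(48.70 − 1.76) / 6.02 = 46.94/6.02 = 7.7973 effective bits.

7.80 bits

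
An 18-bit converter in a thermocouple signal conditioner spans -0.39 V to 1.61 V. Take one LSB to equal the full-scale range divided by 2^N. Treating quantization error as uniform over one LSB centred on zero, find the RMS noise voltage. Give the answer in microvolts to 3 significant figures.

2.20 µV

Span: 1.61 V − (-0.39 V) = 2 V.
One LSB is 2 V / 262144 = 7.6294 µV.
RMS of a uniform error over width LSB is LSB/√12 = 2.20 µV.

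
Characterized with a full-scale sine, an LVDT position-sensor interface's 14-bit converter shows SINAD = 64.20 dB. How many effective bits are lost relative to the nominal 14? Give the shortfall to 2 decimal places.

3.63 bits

Effective bits = (64.20 − 1.76)/6.02 = 10.3721.
14 − 10.3721 = 3.63 bits below nominal.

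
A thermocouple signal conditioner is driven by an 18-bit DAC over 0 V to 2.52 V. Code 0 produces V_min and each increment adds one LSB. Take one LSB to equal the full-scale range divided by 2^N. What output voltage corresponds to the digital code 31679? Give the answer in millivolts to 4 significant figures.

Full-scale range = 2.52 V. LSB = 2.52 V / 2^18.
Output = V_min + (31679/262144) × range = 0 + 0.120846 × 2.52 V
      = 0 + 0.304531 = 0.304531 V.

304.5 mV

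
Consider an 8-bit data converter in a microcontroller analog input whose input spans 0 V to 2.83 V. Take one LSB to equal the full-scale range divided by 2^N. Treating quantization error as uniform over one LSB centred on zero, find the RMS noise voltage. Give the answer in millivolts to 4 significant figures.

Full-scale range = 2.83 V.
LSB = 2.83 V / 2^8 = 11.0547 mV.
V_rms = LSB/√12 = 11.0547 mV / √12 = 3.191 mV.

3.191 mV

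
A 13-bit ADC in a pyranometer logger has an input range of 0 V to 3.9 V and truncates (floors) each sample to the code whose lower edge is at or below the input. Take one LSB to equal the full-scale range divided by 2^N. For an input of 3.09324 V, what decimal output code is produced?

6497

Full-scale range = 3.9 V. LSB = 3.9 V / 2^13 ≈ 476.1 µV.
(V_in − V_min) × 2^13/range = (3.09324 − (0)) × 8192/3.9 = 6497.390.
Floor → code = 6497.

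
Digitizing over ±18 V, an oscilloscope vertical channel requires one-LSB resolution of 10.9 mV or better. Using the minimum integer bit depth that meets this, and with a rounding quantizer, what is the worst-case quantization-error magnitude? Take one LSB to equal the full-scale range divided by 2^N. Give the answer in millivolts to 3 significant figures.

Span: 18 V − (-18 V) = 36 V.
Required number of levels: 36/10.9 mV = 3302.8; smallest N with 2^N ≥ that is 12.
Step size = 36/4096 V = 8.7891 mV.
Half an LSB is 4.39 mV.

4.39 mV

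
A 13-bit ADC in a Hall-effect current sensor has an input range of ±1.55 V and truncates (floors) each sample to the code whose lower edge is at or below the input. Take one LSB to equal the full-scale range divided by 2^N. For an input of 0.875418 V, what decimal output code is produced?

6409

Full-scale range = 1.55 V − (-1.55 V) = 3.1 V. LSB = 3.1 V / 2^13 ≈ 378.4 µV.
(V_in − V_min) × 2^13/range = (0.875418 − (-1.55)) × 8192/3.1 = 6409.363.
Floor → code = 6409.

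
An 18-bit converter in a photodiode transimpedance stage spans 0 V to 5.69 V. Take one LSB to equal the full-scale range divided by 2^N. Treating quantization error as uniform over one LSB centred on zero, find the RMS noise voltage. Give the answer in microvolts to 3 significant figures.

Range is 5.69 V.
Step size = 5.69/262144 V = 21.706 µV.
For a uniform distribution on [−LSB/2, +LSB/2], V_rms = LSB/√12 = 21.706 µV/3.4641 = 6.27 µV.

6.27 µV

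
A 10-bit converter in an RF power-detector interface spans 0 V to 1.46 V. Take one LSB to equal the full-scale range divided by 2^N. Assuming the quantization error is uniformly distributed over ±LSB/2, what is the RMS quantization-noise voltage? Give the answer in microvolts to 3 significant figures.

412 µV

Full-scale range = 1.46 V.
Step size = 1.46/1024 V = 1.4258 mV.
For a uniform distribution on [−LSB/2, +LSB/2], V_rms = LSB/√12 = 1.4258 mV/3.4641 = 412 µV.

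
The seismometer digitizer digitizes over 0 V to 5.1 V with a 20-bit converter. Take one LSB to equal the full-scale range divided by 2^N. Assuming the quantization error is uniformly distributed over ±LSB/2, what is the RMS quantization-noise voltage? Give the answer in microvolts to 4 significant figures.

Full-scale range = 5.1 V.
LSB = 5.1 V ÷ 2^20 = 5.1/1048576 V = 4.86374 µV.
For a uniform distribution on [−LSB/2, +LSB/2], V_rms = LSB/√12 = 4.86374 µV/3.4641 = 1.404 µV.

1.404 µV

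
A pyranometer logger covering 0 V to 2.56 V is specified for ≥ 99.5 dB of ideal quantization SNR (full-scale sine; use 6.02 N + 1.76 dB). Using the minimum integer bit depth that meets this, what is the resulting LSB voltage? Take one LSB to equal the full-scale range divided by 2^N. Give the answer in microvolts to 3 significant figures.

Range is 2.56 V.
6.02 N + 1.76 ≥ 99.5 gives N ≥ 16.236, so the minimum integer is 17.
One LSB is 2.56 V / 131072 = 19.5 µV.

19.5 µV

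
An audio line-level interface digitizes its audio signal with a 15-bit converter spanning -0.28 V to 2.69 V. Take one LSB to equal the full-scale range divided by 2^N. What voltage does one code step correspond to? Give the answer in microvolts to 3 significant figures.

Span: 2.69 V − (-0.28 V) = 2.97 V.
There are 2^15 = 32768 steps.
LSB = 2.97 V ÷ 2^15 = 2.97/32768 V = 90.6 µV.

90.6 µV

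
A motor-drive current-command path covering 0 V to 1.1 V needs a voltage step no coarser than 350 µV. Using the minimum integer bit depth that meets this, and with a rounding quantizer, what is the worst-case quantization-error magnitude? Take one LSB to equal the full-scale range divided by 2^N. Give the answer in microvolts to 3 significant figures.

Full-scale range = 1.1 V.
Need 2^N ≥ 1.1 V / 350 µV = 3143 → N_min = 12.
One LSB is 1.1 V / 4096 = 268.55 µV.
|e|_max = LSB/2 = 134 µV.

134 µV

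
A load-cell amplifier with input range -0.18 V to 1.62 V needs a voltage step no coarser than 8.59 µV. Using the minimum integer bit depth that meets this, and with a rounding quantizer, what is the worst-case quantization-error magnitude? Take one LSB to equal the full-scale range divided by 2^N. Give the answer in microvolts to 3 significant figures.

The full-scale span is 1.62 − (-0.18) = 1.8 V.
Need 2^N ≥ 1.8 V / 8.59 µV = 209500 → N_min = 18.
Step size = 1.8/262144 V = 6.8665 µV.
|e|_max = LSB/2 = 3.43 µV.

3.43 µV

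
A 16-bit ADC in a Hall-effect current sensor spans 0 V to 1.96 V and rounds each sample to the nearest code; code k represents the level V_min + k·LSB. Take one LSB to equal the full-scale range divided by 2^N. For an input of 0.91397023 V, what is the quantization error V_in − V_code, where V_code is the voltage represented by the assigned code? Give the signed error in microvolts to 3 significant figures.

V_FS = 1.96 V. LSB = 1.96 V / 2^16 ≈ 29.91 µV.
(0.91397023 − (0)) / LSB = 0.91397023 × 65536/1.96 = 30560.1801. Nearest integer: k = 30560.
V_code = 0 + (30560/65536) × 1.96 = 0.91396484375 V.
V_in − V_code = 0.91397023 − (0.91396484375) = +5.39 µV.

+5.39 µV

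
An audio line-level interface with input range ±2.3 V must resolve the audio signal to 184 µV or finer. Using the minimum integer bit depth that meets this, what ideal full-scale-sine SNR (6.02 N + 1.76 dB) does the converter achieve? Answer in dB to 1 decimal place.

92.1 dB

Full-scale range = 2.3 V − (-2.3 V) = 4.6 V.
Levels needed ≥ 4.6/184 µV = 25000. 2^15 = 32768 suffices, so N_min = 15.
6.02(15) + 1.76 = 92.06 dB.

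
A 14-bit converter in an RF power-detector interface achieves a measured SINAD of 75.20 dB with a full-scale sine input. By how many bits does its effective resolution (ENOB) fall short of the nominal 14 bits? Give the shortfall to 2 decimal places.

1.80 bits

Effective bits = (75.20 − 1.76)/6.02 = 12.1993.
Lost resolution: 14 − 12.1993 = 1.8007 bits.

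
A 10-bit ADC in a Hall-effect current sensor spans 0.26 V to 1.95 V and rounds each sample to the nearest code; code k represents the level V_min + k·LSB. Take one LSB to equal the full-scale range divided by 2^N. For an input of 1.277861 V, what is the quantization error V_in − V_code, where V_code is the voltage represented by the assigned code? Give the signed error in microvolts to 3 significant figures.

The full-scale span is 1.95 − (0.26) = 1.69 V. LSB = 1.69 V / 2^10 ≈ 1.650 mV.
(V_in − V_min)/LSB = (1.277861 − (0.26)) × 1024/1.69 = 616.7394 → nearest code k = 617.
V_code = 0.26 + (617/1024) × 1.69 = 1.278291016 V.
V_in − V_code = 1.277861 − (1.278291016) = −430 µV.

−430 µV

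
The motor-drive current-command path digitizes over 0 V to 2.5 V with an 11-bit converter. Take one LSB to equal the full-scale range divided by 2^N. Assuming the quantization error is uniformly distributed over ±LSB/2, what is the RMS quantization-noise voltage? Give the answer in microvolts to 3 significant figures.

V_FS = 2.5 V.
One LSB is 2.5 V / 2048 = 1.2207 mV.
V_rms = LSB/√12 = 1.2207 mV / √12 = 352 µV.

352 µV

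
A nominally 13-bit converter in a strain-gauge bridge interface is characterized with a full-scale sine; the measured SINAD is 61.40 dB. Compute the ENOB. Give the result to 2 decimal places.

ENOB = (SINAD − 1.76) / 6.02 = (61.40 − 1.76) / 6.02 = 59.64 / 6.02 = 9.9070.

9.91 bits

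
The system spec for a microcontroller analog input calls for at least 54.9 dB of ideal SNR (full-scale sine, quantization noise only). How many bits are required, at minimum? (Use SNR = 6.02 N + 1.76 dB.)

9 bits

Solving 6.02 N ≥ 54.9 − 1.76: N ≥ 8.827. Round up → N = 9.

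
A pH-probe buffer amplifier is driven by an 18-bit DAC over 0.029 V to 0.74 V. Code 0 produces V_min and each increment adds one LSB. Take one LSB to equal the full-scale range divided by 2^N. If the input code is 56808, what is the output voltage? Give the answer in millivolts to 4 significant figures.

Span: 0.74 V − (0.029 V) = 0.711 V. LSB = 0.711 V / 2^18.
Output = V_min + (56808/262144) × range = 0.029 + 0.216705 × 0.711 V
      = 0.029 V + 0.154077 V = 0.183077 V.

183.1 mV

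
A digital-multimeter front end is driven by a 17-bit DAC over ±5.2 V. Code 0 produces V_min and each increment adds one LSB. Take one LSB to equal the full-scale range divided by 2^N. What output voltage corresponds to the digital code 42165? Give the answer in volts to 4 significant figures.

Span: 5.2 V − (-5.2 V) = 10.4 V. LSB = 10.4 V / 2^17.
Output = V_min + (42165/131072) × range = -5.2 + 0.321693 × 10.4 V
      = -5.2 V + 3.34561 V = -1.85439 V.

-1.854 V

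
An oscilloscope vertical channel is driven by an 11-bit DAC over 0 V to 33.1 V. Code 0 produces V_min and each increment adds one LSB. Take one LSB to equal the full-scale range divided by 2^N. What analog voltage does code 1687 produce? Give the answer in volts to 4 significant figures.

V_FS = 33.1 V. LSB = 33.1 V / 2^11.
V_out = V_min + code × LSB = 0 V + 1687 × 33.1 V / 2048
      = 0 + 27.2655 = 27.2655 V.

27.27 V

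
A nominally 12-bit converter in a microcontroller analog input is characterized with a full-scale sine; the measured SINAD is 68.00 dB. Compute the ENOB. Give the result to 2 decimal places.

(68.00 − 1.76) / 6.02 = 66.24/6.02 = 11.0033 effective bits.

11.00 bits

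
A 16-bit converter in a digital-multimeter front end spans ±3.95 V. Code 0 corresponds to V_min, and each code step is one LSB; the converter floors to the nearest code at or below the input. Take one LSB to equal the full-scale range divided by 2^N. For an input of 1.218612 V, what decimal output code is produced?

42877

Span: 3.95 V − (-3.95 V) = 7.9 V. LSB = 7.9 V / 2^16 ≈ 120.5 µV.
code = ⌊(V_in − V_min)/LSB⌋ = ⌊(V_in − V_min) × 2^16 / range⌋
     = ⌊(1.218612 − (-3.95)) × 65536 / 7.9⌋ = ⌊5.168612 × 65536/7.9⌋
     = ⌊42877.235⌋ = 42877.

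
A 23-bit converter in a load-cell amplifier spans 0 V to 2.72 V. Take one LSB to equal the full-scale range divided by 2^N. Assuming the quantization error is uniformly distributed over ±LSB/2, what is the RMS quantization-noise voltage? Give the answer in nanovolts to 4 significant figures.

V_FS = 2.72 V.
Step size = 2.72/8388608 V = 324.249 nV.
For a uniform distribution on [−LSB/2, +LSB/2], V_rms = LSB/√12 = 324.249 nV/3.4641 = 93.60 nV.

93.60 nV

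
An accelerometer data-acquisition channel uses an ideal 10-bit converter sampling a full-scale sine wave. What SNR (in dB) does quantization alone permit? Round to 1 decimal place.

62.0 dB

6.02(10) + 1.76 = 60.20 + 1.76 = 61.96 dB.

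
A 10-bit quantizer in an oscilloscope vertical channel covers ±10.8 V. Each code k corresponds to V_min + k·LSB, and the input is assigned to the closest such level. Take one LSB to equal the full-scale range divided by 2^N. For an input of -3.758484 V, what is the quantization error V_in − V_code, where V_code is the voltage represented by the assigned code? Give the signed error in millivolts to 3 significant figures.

−3.80 mV

Range = 10.8 − (-10.8) = 21.6 V. LSB = 21.6 V / 2^10 ≈ 21.09 mV.
(-3.758484 − (-10.8)) / LSB = 7.041516 × 1024/21.6 = 333.8200. Nearest integer: k = 334.
V_code = V_min + k × range/2^10 = -10.8 + 334 × 21.6/1024 = -3.754687500 V.
V_in − V_code = -3.758484 − (-3.754687500) = −3.80 mV.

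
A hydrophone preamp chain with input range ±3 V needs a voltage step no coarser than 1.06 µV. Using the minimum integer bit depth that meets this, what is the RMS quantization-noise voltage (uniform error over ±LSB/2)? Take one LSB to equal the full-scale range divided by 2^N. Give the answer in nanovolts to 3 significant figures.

206 nV

The full-scale span is 3 − (-3) = 6 V.
Levels needed ≥ 6/1.06 µV = 5.660e6. 2^23 = 8388608 suffices, so N_min = 23.
LSB = 6 V ÷ 2^23 = 6/8388608 V = 0.71526 µV.
RMS noise = LSB/√12 = 206 nV.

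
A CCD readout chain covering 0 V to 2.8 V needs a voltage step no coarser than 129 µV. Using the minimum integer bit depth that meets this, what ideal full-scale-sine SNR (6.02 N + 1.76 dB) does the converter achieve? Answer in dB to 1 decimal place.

Span = 2.8 V.
2.8 V / 129 µV = 21710. Since 2^14 = 16384 and 2^15 = 32768, N = 15.
6.02(15) + 1.76 = 92.06 dB.

92.1 dB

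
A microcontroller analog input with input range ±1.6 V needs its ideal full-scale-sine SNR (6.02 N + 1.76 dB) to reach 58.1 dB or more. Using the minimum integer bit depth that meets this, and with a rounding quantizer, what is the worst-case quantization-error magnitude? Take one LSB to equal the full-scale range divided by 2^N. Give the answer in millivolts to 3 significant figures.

Range = 1.6 − (-1.6) = 3.2 V.
N ≥ (58.1 − 1.76)/6.02 = 9.359 → N_min = 10.
LSB = 3.2 V / 2^10 = 3.1250 mV.
Max error for round-to-nearest is LSB/2 = 1.56 mV.

1.56 mV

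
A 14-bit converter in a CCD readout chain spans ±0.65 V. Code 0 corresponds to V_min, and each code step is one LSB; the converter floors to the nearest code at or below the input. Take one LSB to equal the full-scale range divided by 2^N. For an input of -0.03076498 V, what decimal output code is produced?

Span: 0.65 V − (-0.65 V) = 1.3 V. LSB = 1.3 V / 2^14 ≈ 79.35 µV.
code = ⌊(V_in − V_min)/LSB⌋ = ⌊(V_in − V_min) × 2^14 / range⌋
     = ⌊(-0.03076498 − (-0.65)) × 16384 / 1.3⌋ = ⌊0.61923502 × 16384/1.3⌋
     = ⌊7804.267⌋ = 7804.

7804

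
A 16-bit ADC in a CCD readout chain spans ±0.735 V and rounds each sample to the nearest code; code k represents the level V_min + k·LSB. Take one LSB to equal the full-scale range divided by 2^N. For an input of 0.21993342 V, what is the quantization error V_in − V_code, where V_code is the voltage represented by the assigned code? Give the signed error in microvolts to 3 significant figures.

+3.15 µV

Full-scale range = 0.735 V − (-0.735 V) = 1.47 V. LSB = 1.47 V / 2^16 ≈ 22.43 µV.
Position in LSBs: (0.21993342 − (-0.735)) × 65536/1.47 = 42573.1406; rounding gives k = 42573.
Reconstructed level: -0.735 + 42573 × 1.47/65536 V = 0.21993026733 V.
V_in − V_code = 0.21993342 − (0.21993026733) = +3.15 µV.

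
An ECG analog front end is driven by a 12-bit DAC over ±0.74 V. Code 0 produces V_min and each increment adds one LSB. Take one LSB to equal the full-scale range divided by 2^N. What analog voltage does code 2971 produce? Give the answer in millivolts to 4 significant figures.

The full-scale span is 0.74 − (-0.74) = 1.48 V. LSB = 1.48 V / 2^12.
V_out = V_min + code × LSB = -0.74 V + 2971 × 1.48 V / 4096
      = -0.74 V + 1.07351 V = 0.333506 V.

333.5 mV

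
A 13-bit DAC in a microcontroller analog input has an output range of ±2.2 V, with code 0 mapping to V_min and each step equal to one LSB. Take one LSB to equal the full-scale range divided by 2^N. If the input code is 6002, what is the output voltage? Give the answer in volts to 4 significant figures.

Range = 2.2 − (-2.2) = 4.4 V. LSB = 4.4 V / 2^13.
Output = V_min + (6002/8192) × range = -2.2 + 0.732666 × 4.4 V
      = -2.2 V + 3.22373 V = 1.02373 V.

1.024 V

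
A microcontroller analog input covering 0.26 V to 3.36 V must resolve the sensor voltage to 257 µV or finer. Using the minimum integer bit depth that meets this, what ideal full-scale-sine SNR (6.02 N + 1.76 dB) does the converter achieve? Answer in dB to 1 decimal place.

Span: 3.36 V − (0.26 V) = 3.1 V.
Levels needed ≥ 3.1/257 µV = 12060. 2^14 = 16384 suffices, so N_min = 14.
6.02(14) + 1.76 = 86.04 dB.

86.0 dB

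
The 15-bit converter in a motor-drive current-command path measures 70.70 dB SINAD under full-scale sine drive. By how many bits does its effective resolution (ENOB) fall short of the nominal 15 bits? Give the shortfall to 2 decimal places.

ENOB = (SINAD − 1.76)/6.02 = (70.70 − 1.76)/6.02 = 11.4518 bits.
Lost resolution: 15 − 11.4518 = 3.5482 bits.

3.55 bits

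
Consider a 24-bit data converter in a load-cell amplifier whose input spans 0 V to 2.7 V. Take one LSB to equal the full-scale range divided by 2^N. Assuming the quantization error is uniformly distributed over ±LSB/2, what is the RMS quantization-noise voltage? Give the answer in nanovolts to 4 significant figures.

46.46 nV

Span = 2.7 V.
One LSB is 2.7 V / 16777216 = 160.933 nV.
For a uniform distribution on [−LSB/2, +LSB/2], V_rms = LSB/√12 = 160.933 nV/3.4641 = 46.46 nV.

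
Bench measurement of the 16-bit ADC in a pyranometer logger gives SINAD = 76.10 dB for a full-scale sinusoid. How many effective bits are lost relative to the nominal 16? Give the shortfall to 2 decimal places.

ENOB = (SINAD − 1.76)/6.02 = (76.10 − 1.76)/6.02 = 12.3488 bits.
16 − 12.3488 = 3.65 bits below nominal.

3.65 bits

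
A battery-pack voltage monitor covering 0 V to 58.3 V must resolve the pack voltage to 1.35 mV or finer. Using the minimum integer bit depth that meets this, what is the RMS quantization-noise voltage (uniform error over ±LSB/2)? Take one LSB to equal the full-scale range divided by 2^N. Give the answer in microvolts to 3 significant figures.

257 µV

Full-scale range = 58.3 V.
Need 2^N ≥ 58.3 V / 1.35 mV = 43190 → N_min = 16.
One LSB is 58.3 V / 65536 = 0.88959 mV.
σ_q = LSB/√12 = 0.88959 mV/3.4641 = 257 µV.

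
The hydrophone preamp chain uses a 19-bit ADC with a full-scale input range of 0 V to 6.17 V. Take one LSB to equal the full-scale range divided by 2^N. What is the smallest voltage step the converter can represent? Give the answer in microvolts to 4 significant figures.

11.77 µV

Full-scale range = 6.17 V.
2^19 = 524288 levels.
Step size = 6.17/524288 V = 11.77 µV.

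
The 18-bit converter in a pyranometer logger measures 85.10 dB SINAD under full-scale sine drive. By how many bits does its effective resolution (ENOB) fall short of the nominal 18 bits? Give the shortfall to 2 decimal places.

N_eff = (85.10 − 1.76)/6.02 = 13.8439 bits.
18 − 13.8439 = 4.16 bits below nominal.

4.16 bits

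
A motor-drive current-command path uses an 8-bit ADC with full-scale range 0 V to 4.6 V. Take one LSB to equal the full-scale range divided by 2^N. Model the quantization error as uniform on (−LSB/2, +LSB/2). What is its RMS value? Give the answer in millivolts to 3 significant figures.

5.19 mV

V_FS = 4.6 V.
Step size = 4.6/256 V = 17.969 mV.
σ_q = LSB/√12 = 17.969 mV/3.4641 = 5.19 mV.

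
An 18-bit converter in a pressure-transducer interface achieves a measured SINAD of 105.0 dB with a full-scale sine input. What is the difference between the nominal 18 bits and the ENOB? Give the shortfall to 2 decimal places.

Effective bits = (105.0 − 1.76)/6.02 = 17.1495.
Shortfall = 18 − 17.1495 = 0.8505 bits.

0.85 bits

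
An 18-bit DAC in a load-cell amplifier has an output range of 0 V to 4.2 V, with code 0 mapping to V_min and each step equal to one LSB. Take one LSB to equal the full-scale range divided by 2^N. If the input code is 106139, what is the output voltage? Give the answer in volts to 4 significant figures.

1.701 V

Full-scale range = 4.2 V. LSB = 4.2 V / 2^18.
V_out = V_min + code × LSB = 0 V + 106139 × 4.2 V / 262144
      = 0 + 1.70053 = 1.70053 V.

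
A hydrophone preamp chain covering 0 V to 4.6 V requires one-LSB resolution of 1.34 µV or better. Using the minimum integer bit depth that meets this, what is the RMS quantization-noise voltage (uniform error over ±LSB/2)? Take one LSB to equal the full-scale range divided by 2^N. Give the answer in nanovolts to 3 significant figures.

317 nV

V_FS = 4.6 V.
4.6 V / 1.34 µV = 3.433e6. Since 2^21 = 2097152 and 2^22 = 4194304, N = 22.
Step size = 4.6/4194304 V = 1.0967 µV.
RMS noise = LSB/√12 = 317 nV.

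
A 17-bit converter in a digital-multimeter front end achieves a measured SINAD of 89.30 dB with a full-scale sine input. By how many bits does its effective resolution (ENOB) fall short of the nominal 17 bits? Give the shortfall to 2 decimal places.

2.46 bits

Effective bits = (89.30 − 1.76)/6.02 = 14.5415.
Shortfall = 17 − 14.5415 = 2.4585 bits.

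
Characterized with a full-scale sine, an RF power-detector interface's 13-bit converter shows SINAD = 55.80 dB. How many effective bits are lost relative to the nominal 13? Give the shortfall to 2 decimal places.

ENOB = (SINAD − 1.76)/6.02 = (55.80 − 1.76)/6.02 = 8.9767 bits.
13 − 8.9767 = 4.02 bits below nominal.

4.02 bits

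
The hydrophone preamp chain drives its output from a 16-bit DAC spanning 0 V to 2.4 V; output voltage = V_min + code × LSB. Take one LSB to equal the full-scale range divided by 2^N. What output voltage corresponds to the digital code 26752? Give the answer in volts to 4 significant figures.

Span = 2.4 V. LSB = 2.4 V / 2^16.
V_out = 0 + 26752 × (2.4/65536) V
      = 0 V + 0.979688 V = 0.979688 V.

0.9797 V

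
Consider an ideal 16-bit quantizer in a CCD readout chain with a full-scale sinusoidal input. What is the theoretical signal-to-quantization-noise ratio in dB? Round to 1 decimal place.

For an ideal N-bit converter with full-scale sine input, SNR = 6.02 N + 1.76 dB. SNR = 6.02 × 16 + 1.76 = 96.32 + 1.76 = 98.08 dB.

98.1 dB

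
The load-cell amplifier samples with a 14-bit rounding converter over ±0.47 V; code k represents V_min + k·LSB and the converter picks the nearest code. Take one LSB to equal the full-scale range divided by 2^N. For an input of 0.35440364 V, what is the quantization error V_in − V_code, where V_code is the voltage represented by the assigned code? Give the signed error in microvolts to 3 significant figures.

Full-scale range = 0.47 V − (-0.47 V) = 0.94 V. LSB = 0.94 V / 2^14 ≈ 57.37 µV.
(V_in − V_min)/LSB = (0.35440364 − (-0.47)) × 16384/0.94 = 14369.1800 → nearest code k = 14369.
V_code = -0.47 + (14369/16384) × 0.94 = 0.35439331055 V.
e = 0.35440364 − (0.35439331055) = +10.3 µV.

+10.3 µV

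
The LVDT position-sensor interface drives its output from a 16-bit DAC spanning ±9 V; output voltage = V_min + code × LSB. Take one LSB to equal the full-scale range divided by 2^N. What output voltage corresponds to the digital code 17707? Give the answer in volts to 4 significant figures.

Span: 9 V − (-9 V) = 18 V. LSB = 18 V / 2^16.
V_out = -9 + 17707 × (18/65536) V
      = -9 + 4.86337 = -4.13663 V.

-4.137 V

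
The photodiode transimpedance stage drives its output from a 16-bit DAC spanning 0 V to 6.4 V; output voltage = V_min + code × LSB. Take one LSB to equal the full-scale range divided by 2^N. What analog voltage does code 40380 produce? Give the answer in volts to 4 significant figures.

3.943 V

Range is 6.4 V. LSB = 6.4 V / 2^16.
V_out = 0 + 40380 × (6.4/65536) V
      = 0 + 3.94336 = 3.94336 V.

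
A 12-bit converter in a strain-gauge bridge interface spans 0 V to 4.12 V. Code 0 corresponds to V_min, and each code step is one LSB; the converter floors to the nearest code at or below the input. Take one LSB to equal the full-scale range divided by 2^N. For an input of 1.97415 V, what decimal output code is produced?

1962

Full-scale range = 4.12 V. LSB = 4.12 V / 2^12 ≈ 1.006 mV.
code = ⌊(V_in − V_min)/LSB⌋ = ⌊(V_in − V_min) × 2^12 / range⌋
     = ⌊(1.97415 − (0)) × 4096 / 4.12⌋ = ⌊1.97415 × 4096/4.12⌋
     = ⌊1962.650⌋ = 1962.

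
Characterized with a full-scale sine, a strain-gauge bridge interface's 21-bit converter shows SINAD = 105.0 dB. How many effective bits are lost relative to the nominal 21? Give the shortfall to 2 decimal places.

3.85 bits

N_eff = (105.0 − 1.76)/6.02 = 17.1495 bits.
Shortfall = 21 − 17.1495 = 3.8505 bits.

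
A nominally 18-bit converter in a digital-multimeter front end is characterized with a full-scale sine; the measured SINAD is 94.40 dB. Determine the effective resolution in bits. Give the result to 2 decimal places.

Inverting SNR = 6.02 N + 1.76: N_eff = (94.40 − 1.76)/6.02 = 15.3887.

15.39 bits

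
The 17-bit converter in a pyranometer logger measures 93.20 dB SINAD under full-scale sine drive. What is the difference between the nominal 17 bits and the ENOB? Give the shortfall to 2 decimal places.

ENOB = (SINAD − 1.76)/6.02 = (93.20 − 1.76)/6.02 = 15.1894 bits.
Shortfall = 17 − 15.1894 = 1.8106 bits.

1.81 bits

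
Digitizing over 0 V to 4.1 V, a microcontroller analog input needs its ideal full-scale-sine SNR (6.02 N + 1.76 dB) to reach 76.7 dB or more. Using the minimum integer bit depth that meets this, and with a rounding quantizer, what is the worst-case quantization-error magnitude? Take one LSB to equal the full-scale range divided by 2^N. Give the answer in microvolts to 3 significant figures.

250 µV

V_FS = 4.1 V.
Required N = ⌈(76.7 − 1.76)/6.02⌉ = ⌈12.449⌉ = 13.
LSB = 4.1 V ÷ 2^13 = 4.1/8192 V = 0.50049 mV.
Max error for round-to-nearest is LSB/2 = 250 µV.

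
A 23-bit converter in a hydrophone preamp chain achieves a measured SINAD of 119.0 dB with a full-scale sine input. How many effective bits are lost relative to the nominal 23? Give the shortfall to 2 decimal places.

Effective bits = (119.0 − 1.76)/6.02 = 19.4751.
Lost resolution: 23 − 19.4751 = 3.5249 bits.

3.52 bits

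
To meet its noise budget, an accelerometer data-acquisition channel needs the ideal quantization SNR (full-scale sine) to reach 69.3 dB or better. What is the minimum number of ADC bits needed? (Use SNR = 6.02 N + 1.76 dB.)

12 bits

Solving 6.02 N ≥ 69.3 − 1.76: N ≥ 11.219. Round up → N = 12.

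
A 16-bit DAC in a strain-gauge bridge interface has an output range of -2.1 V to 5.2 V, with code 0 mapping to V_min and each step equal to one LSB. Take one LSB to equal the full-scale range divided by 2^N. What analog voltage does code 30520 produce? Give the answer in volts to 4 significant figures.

The full-scale span is 5.2 − (-2.1) = 7.3 V. LSB = 7.3 V / 2^16.
V_out = V_min + code × LSB = -2.1 V + 30520 × 7.3 V / 65536
      = -2.1 + 3.39960 = 1.29960 V.

1.300 V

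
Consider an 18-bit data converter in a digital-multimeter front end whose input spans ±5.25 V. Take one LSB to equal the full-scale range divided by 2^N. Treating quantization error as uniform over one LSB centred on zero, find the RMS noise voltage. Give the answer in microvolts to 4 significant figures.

Range = 5.25 − (-5.25) = 10.5 V.
Step size = 10.5/262144 V = 40.0543 µV.
For a uniform distribution on [−LSB/2, +LSB/2], V_rms = LSB/√12 = 40.0543 µV/3.4641 = 11.56 µV.

11.56 µV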